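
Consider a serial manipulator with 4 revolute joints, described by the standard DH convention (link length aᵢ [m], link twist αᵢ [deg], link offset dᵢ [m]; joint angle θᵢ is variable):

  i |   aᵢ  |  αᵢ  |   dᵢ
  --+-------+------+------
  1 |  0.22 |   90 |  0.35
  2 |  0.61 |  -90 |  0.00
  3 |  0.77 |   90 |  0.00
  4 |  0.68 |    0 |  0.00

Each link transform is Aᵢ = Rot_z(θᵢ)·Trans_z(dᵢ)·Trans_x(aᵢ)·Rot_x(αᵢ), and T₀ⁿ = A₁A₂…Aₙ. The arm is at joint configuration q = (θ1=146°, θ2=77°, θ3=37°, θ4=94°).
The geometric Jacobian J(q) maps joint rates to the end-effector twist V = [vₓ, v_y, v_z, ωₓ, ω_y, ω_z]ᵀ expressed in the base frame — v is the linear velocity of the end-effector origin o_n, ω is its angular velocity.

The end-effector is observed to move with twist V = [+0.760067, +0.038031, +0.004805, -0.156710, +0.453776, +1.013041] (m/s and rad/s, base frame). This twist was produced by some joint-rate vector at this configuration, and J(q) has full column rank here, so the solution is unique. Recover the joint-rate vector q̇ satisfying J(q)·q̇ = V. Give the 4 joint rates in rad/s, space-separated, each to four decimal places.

o_n = [-0.0990, -0.4578, 1.6592]
J₁: ẑ×o_n = [0.4578, -0.0990, 0.0000], ω = ẑ
J2: z=[0.5592, 0.8290, 0.0000] o=[-0.1824, 0.1230, 0.3500] → [1.0854, -0.7321, -0.3939, 0.5592, 0.8290, 0.0000]
J3: z=[0.8078, -0.5449, 0.2250] o=[-0.2961, 0.1998, 0.9444] → [-0.2416, -0.5331, -0.4237, 0.8078, -0.5449, 0.2250]
J4: z=[0.3344, 0.7378, 0.5864] o=[-0.6700, -0.1071, 1.5436] → [0.2910, 0.2961, -0.5385, 0.3344, 0.7378, 0.5864]
q̇ = J⁺·V = [0.9960, 0.1520, -0.3700, 0.1710]

0.9960 0.1520 -0.3700 0.1710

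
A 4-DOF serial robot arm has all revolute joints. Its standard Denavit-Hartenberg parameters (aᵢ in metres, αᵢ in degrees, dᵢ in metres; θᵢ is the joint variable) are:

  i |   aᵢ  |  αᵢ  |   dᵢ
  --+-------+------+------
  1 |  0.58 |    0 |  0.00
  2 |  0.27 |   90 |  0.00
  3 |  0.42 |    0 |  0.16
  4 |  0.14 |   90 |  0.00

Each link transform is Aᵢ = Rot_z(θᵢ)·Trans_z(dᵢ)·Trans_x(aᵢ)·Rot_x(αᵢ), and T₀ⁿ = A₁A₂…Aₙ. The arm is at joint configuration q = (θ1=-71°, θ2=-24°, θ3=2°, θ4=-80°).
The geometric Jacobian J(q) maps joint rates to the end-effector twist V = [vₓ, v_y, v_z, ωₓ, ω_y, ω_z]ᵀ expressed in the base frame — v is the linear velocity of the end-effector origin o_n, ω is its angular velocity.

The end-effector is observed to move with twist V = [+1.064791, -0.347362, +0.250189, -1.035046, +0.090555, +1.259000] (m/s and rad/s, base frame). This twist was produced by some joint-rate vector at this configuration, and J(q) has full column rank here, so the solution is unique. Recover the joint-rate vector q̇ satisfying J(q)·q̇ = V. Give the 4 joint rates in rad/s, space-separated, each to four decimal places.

0.3510 0.9080 0.5240 0.5150

o_n = [-0.0332, -1.2506, -0.1223]
J₁: ẑ×o_n = [1.2506, -0.0332, 0.0000], ω = ẑ
J2: z=[0.0000, 0.0000, 1.0000] o=[0.1888, -0.5484, 0.0000] → [0.7022, -0.2220, 0.0000, 0.0000, 0.0000, 1.0000]
J3: z=[-0.9962, 0.0872, 0.0000] o=[0.1653, -0.8174, 0.0000] → [-0.0107, -0.1218, 0.4489, -0.9962, 0.0872, 0.0000]
J4: z=[-0.9962, 0.0872, 0.0000] o=[-0.0307, -1.2216, 0.0147] → [-0.0119, -0.1364, 0.0291, -0.9962, 0.0872, 0.0000]
q̇ = J⁺·V = [0.3510, 0.9080, 0.5240, 0.5150]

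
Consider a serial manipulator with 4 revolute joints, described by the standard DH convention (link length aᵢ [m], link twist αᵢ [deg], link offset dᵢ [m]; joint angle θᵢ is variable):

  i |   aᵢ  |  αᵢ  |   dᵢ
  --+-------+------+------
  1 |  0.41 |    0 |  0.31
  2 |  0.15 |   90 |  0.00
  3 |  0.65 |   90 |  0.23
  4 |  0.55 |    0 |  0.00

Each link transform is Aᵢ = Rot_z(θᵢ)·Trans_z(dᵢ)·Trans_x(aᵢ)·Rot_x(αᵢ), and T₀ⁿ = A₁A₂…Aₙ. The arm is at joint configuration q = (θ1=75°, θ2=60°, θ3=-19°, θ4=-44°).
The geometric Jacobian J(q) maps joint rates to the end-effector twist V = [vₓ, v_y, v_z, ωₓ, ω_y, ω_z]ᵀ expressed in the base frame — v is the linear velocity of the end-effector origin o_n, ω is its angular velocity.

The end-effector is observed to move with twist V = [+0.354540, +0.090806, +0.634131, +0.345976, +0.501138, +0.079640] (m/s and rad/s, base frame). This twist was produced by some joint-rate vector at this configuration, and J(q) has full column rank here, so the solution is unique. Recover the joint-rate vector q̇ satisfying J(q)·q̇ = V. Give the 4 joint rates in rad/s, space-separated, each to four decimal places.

o_n = [-0.8066, 1.0937, -0.0304]
J₁: ẑ×o_n = [-1.0937, -0.8066, 0.0000], ω = ẑ
J2: z=[0.0000, 0.0000, 1.0000] o=[0.1061, 0.3960, 0.3100] → [-0.6976, -0.9127, 0.0000, 0.0000, 0.0000, 1.0000]
J3: z=[0.7071, 0.7071, 0.0000] o=[0.0000, 0.5021, 0.3100] → [-0.2407, 0.2407, 0.9887, 0.7071, 0.7071, 0.0000]
J4: z=[0.2302, -0.2302, -0.9455] o=[-0.2719, 1.0993, 0.0984] → [0.0243, 0.5352, -0.1244, 0.2302, -0.2302, -0.9455]
q̇ = J⁺·V = [-0.8590, 0.6200, 0.5990, -0.3370]

-0.8590 0.6200 0.5990 -0.3370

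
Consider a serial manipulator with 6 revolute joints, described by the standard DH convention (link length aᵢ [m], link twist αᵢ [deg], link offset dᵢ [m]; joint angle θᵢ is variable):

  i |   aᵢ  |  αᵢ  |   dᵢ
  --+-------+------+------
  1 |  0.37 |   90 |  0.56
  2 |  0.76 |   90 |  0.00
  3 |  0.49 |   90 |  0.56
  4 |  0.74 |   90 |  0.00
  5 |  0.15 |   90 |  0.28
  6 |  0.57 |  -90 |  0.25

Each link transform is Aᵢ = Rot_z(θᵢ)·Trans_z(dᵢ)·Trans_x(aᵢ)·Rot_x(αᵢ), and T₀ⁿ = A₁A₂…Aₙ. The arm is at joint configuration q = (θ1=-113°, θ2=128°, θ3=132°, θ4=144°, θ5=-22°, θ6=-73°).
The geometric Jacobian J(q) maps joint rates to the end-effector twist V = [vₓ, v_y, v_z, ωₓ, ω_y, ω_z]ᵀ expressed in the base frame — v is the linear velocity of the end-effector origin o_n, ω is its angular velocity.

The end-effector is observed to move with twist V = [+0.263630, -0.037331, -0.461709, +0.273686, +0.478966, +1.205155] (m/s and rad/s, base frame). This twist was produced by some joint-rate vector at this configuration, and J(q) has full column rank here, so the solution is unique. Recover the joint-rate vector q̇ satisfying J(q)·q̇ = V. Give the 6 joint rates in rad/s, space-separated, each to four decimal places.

o_n = [0.2751, -0.7626, 1.7313]
J₁: ẑ×o_n = [0.7626, 0.2751, -0.0000], ω = ẑ
J2: z=[-0.9205, 0.3907, 0.0000] o=[-0.1446, -0.3406, 0.5600] → [0.4577, 1.0782, 0.2245, -0.9205, 0.3907, 0.0000]
J3: z=[-0.3079, -0.7254, 0.6157] o=[0.0383, 0.0901, 1.1589] → [0.1098, 0.3221, 0.4344, -0.3079, -0.7254, 0.6157]
J4: z=[-0.4372, 0.6826, 0.5856] o=[-0.5482, -0.3596, 1.2453] → [0.5678, 0.6946, -0.3859, -0.4372, 0.6826, 0.5856]
J5: z=[-0.7458, -0.6391, 0.1882] o=[-0.1763, -0.6219, 1.8287] → [0.0887, 0.0123, 0.3934, -0.7458, -0.6391, 0.1882]
J6: z=[0.2170, -0.5001, -0.8383] o=[-0.2906, -0.8885, 1.9582] → [0.2190, -0.4250, 0.3103, 0.2170, -0.5001, -0.8383]
q̇ = J⁺·V = [0.9050, -0.3620, -0.5100, -0.0840, 0.1170, -0.7650]

0.9050 -0.3620 -0.5100 -0.0840 0.1170 -0.7650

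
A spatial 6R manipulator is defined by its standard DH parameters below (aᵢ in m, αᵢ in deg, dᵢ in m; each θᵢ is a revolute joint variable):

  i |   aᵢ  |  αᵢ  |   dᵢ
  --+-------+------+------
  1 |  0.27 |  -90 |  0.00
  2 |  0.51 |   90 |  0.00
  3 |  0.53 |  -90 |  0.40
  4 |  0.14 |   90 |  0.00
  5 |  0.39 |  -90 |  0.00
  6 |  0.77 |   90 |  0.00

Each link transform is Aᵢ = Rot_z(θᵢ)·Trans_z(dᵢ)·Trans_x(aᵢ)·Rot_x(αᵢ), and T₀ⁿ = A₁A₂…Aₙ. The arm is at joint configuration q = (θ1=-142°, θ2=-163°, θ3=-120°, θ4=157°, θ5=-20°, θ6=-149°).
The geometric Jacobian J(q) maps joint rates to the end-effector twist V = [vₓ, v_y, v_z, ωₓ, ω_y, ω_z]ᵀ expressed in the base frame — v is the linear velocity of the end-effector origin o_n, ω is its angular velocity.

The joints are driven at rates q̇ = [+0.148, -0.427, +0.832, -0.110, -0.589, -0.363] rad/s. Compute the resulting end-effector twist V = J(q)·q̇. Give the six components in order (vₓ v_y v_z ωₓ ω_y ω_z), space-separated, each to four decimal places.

0.3290 0.7219 -0.1325 0.0148 0.1399 -1.3098

o_n = [-0.4969, 0.5382, -0.0189]
J₁: ẑ×o_n = [-0.5382, -0.4969, 0.0000], ω = ẑ
J2: z=[0.6157, -0.7880, 0.0000] o=[-0.2128, -0.1662, 0.0000] → [0.0149, 0.0116, 0.2098, 0.6157, -0.7880, 0.0000]
J3: z=[0.2304, 0.1800, -0.9563] o=[0.1716, 0.1340, 0.1491] → [0.3563, 0.6779, 0.2134, 0.2304, 0.1800, -0.9563]
J4: z=[0.3448, 0.9039, 0.2532] o=[-0.2186, 0.4117, -0.3109] → [0.2319, -0.1712, 0.2952, 0.3448, 0.9039, 0.2532]
J5: z=[-0.5676, -0.0141, 0.8232] o=[-0.1139, 0.3519, -0.2397] → [-0.1565, -0.1899, -0.1112, -0.5676, -0.0141, 0.8232]
J6: z=[0.5797, 0.7031, 0.4118] o=[0.1141, 0.0746, -0.0873] → [-0.1428, -0.2912, 0.6984, 0.5797, 0.7031, 0.4118]
V = J·q̇ = [0.3290, 0.7219, -0.1325, 0.0148, 0.1399, -1.3098]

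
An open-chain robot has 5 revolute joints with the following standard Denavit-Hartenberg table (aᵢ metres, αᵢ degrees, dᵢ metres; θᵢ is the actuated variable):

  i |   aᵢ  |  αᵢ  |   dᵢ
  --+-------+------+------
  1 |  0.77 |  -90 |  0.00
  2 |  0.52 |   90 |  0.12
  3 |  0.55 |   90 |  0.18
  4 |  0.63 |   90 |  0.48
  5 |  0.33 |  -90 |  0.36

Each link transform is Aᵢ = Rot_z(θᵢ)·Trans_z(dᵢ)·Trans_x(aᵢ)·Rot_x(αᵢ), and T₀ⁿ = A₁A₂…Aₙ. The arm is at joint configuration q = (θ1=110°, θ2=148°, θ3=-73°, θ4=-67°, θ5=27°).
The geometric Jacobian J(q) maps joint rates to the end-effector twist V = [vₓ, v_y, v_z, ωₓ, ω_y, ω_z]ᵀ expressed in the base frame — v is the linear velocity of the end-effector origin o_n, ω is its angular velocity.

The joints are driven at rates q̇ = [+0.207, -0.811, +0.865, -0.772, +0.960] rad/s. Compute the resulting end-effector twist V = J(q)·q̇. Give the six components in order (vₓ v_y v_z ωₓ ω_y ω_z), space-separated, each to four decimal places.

o_n = [0.4901, 0.4617, 0.6418]
J₁: ẑ×o_n = [-0.4617, 0.4901, 0.0000], ω = ẑ
J2: z=[-0.9397, -0.3420, 0.0000] o=[-0.2634, 0.7236, 0.0000] → [-0.2195, 0.6031, 0.5038, -0.9397, -0.3420, 0.0000]
J3: z=[-0.1812, 0.4980, -0.8480] o=[-0.2253, 0.2681, -0.2756] → [0.6209, -0.4405, -0.3913, -0.1812, 0.4980, -0.8480]
J4: z=[-0.0026, 0.8621, 0.5068] o=[0.2830, 0.4095, -0.5134] → [0.9694, 0.1080, -0.1787, -0.0026, 0.8621, 0.5068]
J5: z=[-0.8344, -0.2812, 0.4740] o=[0.6289, 0.5577, 0.1835] → [-0.0833, 0.3166, 0.0411, -0.8344, -0.2812, 0.4740]
V = J·q̇ = [-0.2089, -0.5481, -0.5696, -0.1937, -0.2273, -0.4628]

-0.2089 -0.5481 -0.5696 -0.1937 -0.2273 -0.4628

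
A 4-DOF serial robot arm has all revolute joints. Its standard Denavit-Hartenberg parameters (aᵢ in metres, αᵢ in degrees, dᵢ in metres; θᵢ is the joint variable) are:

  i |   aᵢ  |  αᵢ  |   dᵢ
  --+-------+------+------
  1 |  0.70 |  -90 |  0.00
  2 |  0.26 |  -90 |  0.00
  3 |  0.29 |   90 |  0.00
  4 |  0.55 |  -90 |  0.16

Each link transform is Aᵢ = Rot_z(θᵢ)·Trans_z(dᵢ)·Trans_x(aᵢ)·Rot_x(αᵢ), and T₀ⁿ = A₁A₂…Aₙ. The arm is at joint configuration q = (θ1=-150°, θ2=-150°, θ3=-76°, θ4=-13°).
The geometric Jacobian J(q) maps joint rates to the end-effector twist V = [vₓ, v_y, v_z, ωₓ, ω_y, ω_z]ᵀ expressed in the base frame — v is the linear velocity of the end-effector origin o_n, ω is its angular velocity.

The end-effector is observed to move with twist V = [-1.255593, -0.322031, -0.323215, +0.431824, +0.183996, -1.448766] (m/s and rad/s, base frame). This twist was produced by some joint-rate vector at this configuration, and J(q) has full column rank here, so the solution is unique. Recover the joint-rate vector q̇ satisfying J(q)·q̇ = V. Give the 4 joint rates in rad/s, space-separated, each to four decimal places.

-0.9580 0.0960 -0.6580 -0.1630

o_n = [0.0958, -0.9147, 0.0451]
J₁: ẑ×o_n = [0.9147, 0.0958, -0.0000], ω = ẑ
J2: z=[0.5000, -0.8660, 0.0000] o=[-0.6062, -0.3500, 0.0000] → [-0.0391, -0.0226, 0.3256, 0.5000, -0.8660, 0.0000]
J3: z=[-0.4330, -0.2500, 0.8660] o=[-0.4112, -0.2374, 0.1300] → [0.6078, 0.4024, 0.4200, -0.4330, -0.2500, 0.8660]
J4: z=[-0.6068, -0.6297, -0.4851] o=[-0.2179, -0.4507, 0.1651] → [-0.1496, -0.2250, 0.4791, -0.6068, -0.6297, -0.4851]
q̇ = J⁺·V = [-0.9580, 0.0960, -0.6580, -0.1630]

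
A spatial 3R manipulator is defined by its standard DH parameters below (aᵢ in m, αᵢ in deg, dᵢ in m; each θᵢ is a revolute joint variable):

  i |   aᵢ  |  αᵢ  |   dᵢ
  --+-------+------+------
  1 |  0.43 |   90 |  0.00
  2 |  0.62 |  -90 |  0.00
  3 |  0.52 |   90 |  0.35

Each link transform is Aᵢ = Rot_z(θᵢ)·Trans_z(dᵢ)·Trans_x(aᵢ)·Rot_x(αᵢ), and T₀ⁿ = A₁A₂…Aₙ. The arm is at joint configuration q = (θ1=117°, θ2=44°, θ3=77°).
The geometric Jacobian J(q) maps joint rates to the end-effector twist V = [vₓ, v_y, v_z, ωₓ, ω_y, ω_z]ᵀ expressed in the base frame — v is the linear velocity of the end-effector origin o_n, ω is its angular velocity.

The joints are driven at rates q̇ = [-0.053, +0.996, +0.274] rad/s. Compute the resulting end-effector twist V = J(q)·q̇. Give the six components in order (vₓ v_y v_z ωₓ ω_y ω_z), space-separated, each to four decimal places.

o_n = [-0.7770, 0.4088, 0.7637]
J₁: ẑ×o_n = [-0.4088, -0.7770, 0.0000], ω = ẑ
J2: z=[0.8910, 0.4540, 0.0000] o=[-0.1952, 0.3831, 0.0000] → [0.3467, -0.6805, 0.2870, 0.8910, 0.4540, 0.0000]
J3: z=[0.3154, -0.6189, 0.7193] o=[-0.3977, 0.7805, 0.4307] → [0.0612, -0.3779, -0.3520, 0.3154, -0.6189, 0.7193]
V = J·q̇ = [0.3838, -0.7401, 0.1894, 0.9739, 0.2826, 0.1441]

0.3838 -0.7401 0.1894 0.9739 0.2826 0.1441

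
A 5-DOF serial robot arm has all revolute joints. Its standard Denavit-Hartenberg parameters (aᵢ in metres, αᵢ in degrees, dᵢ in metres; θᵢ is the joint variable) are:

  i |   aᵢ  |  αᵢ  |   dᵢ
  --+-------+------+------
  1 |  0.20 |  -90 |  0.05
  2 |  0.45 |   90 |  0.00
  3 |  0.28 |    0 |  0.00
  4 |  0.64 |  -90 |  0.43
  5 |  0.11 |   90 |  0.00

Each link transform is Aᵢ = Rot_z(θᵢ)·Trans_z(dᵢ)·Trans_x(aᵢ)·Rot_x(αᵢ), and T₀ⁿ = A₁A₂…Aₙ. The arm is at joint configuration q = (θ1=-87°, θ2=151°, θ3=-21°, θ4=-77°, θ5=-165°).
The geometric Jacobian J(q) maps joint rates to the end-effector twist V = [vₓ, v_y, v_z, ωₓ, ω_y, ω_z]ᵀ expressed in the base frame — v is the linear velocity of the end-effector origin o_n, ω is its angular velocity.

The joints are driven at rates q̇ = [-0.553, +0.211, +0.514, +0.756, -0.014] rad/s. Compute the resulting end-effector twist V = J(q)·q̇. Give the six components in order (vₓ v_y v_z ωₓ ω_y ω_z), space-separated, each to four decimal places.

0.0557 1.1350 -0.2785 0.2455 -0.6158 -1.6570

o_n = [-0.6351, 0.1019, -0.6599]
J₁: ẑ×o_n = [-0.1019, -0.6351, 0.0000], ω = ẑ
J2: z=[0.9986, 0.0523, 0.0000] o=[0.0105, -0.1997, 0.0500] → [-0.0372, 0.7089, 0.3350, 0.9986, 0.0523, 0.0000]
J3: z=[0.0254, -0.4841, -0.8746] o=[-0.0101, 0.1933, -0.1682] → [0.1581, 0.5591, -0.3049, 0.0254, -0.4841, -0.8746]
J4: z=[0.0254, -0.4841, -0.8746] o=[-0.1223, 0.4164, -0.2949] → [-0.0984, 0.4578, -0.2562, 0.0254, -0.4841, -0.8746]
J5: z=[-0.1843, 0.8576, -0.4801] o=[-0.7402, 0.0972, -0.6278] → [-0.0253, -0.0564, -0.0910, -0.1843, 0.8576, -0.4801]
V = J·q̇ = [0.0557, 1.1350, -0.2785, 0.2455, -0.6158, -1.6570]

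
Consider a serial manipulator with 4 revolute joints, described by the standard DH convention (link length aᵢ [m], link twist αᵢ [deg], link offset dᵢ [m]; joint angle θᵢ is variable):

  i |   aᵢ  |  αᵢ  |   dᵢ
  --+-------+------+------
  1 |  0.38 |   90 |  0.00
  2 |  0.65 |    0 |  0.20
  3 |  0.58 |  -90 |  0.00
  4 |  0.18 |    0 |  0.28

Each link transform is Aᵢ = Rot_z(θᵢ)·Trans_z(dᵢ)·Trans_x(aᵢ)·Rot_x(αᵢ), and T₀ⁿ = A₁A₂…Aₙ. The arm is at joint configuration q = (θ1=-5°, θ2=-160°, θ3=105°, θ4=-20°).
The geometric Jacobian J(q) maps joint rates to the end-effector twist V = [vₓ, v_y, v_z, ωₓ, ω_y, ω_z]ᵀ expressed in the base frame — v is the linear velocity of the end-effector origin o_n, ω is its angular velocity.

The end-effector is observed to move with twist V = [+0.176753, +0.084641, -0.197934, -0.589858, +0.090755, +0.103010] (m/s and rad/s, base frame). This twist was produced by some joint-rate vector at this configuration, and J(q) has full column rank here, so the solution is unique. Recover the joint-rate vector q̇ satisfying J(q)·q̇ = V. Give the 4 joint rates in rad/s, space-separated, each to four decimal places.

0.5200 0.3420 -0.3810 -0.7270

o_n = [0.4038, -0.2979, -0.6754]
J₁: ẑ×o_n = [0.2979, 0.4038, -0.0000], ω = ẑ
J2: z=[-0.0872, -0.9962, 0.0000] o=[0.3786, -0.0331, 0.0000] → [0.6728, -0.0589, 0.0483, -0.0872, -0.9962, 0.0000]
J3: z=[-0.0872, -0.9962, 0.0000] o=[-0.2474, -0.1791, -0.2223] → [0.4513, -0.0395, 0.6591, -0.0872, -0.9962, 0.0000]
J4: z=[0.8160, -0.0714, 0.5736] o=[0.0841, -0.2081, -0.6974] → [0.0499, 0.1654, -0.0504, 0.8160, -0.0714, 0.5736]
q̇ = J⁺·V = [0.5200, 0.3420, -0.3810, -0.7270]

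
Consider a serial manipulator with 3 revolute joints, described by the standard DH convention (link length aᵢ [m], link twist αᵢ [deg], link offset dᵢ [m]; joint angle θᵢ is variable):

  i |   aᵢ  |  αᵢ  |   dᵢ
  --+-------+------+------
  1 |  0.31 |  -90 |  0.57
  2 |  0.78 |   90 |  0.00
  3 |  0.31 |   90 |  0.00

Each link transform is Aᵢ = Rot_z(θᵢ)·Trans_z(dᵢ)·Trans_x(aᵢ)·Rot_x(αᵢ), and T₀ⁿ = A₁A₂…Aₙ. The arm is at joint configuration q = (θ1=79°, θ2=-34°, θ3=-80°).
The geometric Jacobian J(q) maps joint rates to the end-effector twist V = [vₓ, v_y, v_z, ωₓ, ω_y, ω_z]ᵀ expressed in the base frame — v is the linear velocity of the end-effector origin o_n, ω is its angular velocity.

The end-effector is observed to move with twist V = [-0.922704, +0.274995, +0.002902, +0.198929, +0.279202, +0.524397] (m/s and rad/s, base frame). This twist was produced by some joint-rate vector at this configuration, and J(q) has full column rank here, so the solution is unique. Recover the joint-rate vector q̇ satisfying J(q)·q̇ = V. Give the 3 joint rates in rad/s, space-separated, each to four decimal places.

0.9870 -0.1420 -0.5580

o_n = [0.4907, 0.9246, 1.0363]
J₁: ẑ×o_n = [-0.9246, 0.4907, 0.0000], ω = ẑ
J2: z=[-0.9816, 0.1908, 0.0000] o=[0.0592, 0.3043, 0.5700] → [0.0890, 0.4577, -0.6913, -0.9816, 0.1908, 0.0000]
J3: z=[-0.1067, -0.5489, 0.8290] o=[0.1825, 0.9391, 1.0062] → [-0.0045, 0.2587, 0.1707, -0.1067, -0.5489, 0.8290]
q̇ = J⁺·V = [0.9870, -0.1420, -0.5580]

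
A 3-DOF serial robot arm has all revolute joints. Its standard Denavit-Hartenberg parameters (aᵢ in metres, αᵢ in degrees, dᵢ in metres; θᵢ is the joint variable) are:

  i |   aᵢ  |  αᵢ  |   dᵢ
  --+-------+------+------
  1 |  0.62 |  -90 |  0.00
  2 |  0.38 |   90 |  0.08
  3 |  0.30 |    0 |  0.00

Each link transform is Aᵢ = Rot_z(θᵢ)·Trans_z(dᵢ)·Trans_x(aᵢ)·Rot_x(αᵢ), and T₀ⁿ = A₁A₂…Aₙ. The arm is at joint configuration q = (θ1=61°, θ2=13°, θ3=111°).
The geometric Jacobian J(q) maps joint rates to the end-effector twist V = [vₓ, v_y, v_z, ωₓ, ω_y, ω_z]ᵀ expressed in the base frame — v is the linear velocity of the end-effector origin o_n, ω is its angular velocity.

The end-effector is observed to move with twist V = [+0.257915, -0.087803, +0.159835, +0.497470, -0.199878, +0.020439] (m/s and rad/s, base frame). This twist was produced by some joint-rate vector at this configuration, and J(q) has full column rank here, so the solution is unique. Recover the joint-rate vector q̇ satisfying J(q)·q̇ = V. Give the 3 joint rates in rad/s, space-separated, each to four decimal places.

o_n = [0.1144, 0.9490, -0.0613]
J₁: ẑ×o_n = [-0.9490, 0.1144, 0.0000], ω = ẑ
J2: z=[-0.8746, 0.4848, 0.0000] o=[0.3006, 0.5423, 0.0000] → [-0.0297, -0.0536, -0.2655, -0.8746, 0.4848, 0.0000]
J3: z=[0.1091, 0.1967, 0.9744] o=[0.4101, 0.9049, -0.0855] → [-0.0383, -0.2908, 0.0630, 0.1091, 0.1967, 0.9744]
q̇ = J⁺·V = [-0.2670, -0.5320, 0.2950]

-0.2670 -0.5320 0.2950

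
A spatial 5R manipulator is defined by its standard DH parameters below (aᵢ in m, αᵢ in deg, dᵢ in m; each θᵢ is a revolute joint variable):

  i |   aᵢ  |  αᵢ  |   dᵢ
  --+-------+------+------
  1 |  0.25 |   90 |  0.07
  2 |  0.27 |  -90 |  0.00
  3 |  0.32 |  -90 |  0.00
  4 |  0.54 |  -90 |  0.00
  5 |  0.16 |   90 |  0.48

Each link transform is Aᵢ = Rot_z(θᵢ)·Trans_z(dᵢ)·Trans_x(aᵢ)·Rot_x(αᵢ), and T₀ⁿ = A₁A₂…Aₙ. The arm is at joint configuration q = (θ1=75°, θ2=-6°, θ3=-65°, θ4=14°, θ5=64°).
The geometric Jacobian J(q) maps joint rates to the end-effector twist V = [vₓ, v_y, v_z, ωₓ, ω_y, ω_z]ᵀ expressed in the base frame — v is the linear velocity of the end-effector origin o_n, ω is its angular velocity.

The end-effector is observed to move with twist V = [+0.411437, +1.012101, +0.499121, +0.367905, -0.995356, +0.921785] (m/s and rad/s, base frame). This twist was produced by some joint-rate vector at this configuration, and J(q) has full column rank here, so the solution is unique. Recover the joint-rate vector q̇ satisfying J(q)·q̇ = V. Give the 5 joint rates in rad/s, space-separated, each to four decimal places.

o_n = [0.9261, 0.4344, -0.5897]
J₁: ẑ×o_n = [-0.4344, 0.9261, 0.0000], ω = ẑ
J2: z=[0.9659, -0.2588, 0.0000] o=[0.0647, 0.2415, 0.0700] → [0.1708, 0.6373, 0.4093, 0.9659, -0.2588, 0.0000]
J3: z=[0.0271, 0.1010, 0.9945] o=[0.1342, 0.5009, 0.0418] → [0.0023, 0.8046, -0.0818, 0.0271, 0.1010, 0.9945]
J4: z=[-0.1749, 0.9800, -0.0947] o=[0.4491, 0.5557, 0.0276] → [-0.6165, -0.1532, -0.4462, -0.1749, 0.9800, -0.0947]
J5: z=[-0.2644, -0.1394, -0.9543] o=[0.9613, 0.6323, -0.1254] → [-0.1241, -0.0891, 0.0474, -0.2644, -0.1394, -0.9543]
q̇ = J⁺·V = [0.5400, 0.1940, 0.2940, -0.9940, 0.0050]

0.5400 0.1940 0.2940 -0.9940 0.0050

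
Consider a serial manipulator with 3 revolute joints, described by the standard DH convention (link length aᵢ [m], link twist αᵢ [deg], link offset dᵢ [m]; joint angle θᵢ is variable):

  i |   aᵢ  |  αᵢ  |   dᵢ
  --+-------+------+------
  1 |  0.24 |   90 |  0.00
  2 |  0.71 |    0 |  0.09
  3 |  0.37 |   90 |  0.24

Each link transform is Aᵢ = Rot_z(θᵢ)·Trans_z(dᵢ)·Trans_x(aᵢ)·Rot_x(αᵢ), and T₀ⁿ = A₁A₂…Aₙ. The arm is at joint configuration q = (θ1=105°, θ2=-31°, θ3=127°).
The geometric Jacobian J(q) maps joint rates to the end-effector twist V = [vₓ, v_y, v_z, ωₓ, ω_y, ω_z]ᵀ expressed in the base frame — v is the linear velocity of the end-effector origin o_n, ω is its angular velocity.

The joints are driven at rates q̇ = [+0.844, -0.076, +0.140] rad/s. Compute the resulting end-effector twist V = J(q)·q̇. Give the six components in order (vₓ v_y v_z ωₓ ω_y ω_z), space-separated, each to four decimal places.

-0.7191 0.0425 -0.0487 0.0618 0.0166 0.8440

o_n = [0.1091, 0.8677, 0.0023]
J₁: ẑ×o_n = [-0.8677, 0.1091, 0.0000], ω = ẑ
J2: z=[0.9659, 0.2588, 0.0000] o=[-0.0621, 0.2318, 0.0000] → [0.0006, -0.0022, 0.5699, 0.9659, 0.2588, 0.0000]
J3: z=[0.9659, 0.2588, 0.0000] o=[-0.1327, 0.8430, -0.3657] → [0.0952, -0.3554, -0.0387, 0.9659, 0.2588, 0.0000]
V = J·q̇ = [-0.7191, 0.0425, -0.0487, 0.0618, 0.0166, 0.8440]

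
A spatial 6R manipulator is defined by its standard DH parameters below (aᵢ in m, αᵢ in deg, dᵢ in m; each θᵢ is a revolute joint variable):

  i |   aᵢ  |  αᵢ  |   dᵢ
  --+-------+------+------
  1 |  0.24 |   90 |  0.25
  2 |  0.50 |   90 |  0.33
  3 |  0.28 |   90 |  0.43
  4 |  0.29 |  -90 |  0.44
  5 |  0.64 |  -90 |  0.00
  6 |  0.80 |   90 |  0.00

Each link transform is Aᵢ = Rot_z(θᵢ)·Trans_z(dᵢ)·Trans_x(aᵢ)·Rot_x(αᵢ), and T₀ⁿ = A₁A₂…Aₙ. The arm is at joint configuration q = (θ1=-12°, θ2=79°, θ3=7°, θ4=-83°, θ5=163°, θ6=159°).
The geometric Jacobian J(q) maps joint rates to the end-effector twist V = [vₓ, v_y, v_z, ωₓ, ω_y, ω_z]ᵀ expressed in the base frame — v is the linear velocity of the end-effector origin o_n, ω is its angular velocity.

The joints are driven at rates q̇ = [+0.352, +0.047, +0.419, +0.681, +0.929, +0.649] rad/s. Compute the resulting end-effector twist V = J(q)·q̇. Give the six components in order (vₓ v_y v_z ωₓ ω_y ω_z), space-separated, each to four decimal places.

-0.1963 -0.0118 1.0245 1.1241 0.9218 1.2461

o_n = [0.3799, 0.0547, 0.8382]
J₁: ẑ×o_n = [-0.0547, 0.3799, 0.0000], ω = ẑ
J2: z=[-0.2079, -0.9781, 0.0000] o=[0.2348, -0.0499, 0.2500] → [-0.5754, 0.1223, 0.1202, -0.2079, -0.9781, 0.0000]
J3: z=[0.9602, -0.2041, -0.1908] o=[0.2595, -0.3925, 0.7408] → [0.0655, -0.1165, 0.4540, 0.9602, -0.2041, -0.1908]
J4: z=[0.2291, 0.9660, 0.1196] o=[0.7171, -0.5247, 0.9316] → [-0.1595, -0.0190, 0.4585, 0.2291, 0.9660, 0.1196]
J5: z=[0.2757, -0.1823, 0.9438] o=[0.5472, -0.0465, 1.0736] → [-0.0526, -0.0930, -0.0026, 0.2757, -0.1823, 0.9438]
J6: z=[0.4920, 0.8702, 0.0243] o=[1.0757, -0.3394, 0.8626] → [-0.0308, -0.0049, 0.7994, 0.4920, 0.8702, 0.0243]
V = J·q̇ = [-0.1963, -0.0118, 1.0245, 1.1241, 0.9218, 1.2461]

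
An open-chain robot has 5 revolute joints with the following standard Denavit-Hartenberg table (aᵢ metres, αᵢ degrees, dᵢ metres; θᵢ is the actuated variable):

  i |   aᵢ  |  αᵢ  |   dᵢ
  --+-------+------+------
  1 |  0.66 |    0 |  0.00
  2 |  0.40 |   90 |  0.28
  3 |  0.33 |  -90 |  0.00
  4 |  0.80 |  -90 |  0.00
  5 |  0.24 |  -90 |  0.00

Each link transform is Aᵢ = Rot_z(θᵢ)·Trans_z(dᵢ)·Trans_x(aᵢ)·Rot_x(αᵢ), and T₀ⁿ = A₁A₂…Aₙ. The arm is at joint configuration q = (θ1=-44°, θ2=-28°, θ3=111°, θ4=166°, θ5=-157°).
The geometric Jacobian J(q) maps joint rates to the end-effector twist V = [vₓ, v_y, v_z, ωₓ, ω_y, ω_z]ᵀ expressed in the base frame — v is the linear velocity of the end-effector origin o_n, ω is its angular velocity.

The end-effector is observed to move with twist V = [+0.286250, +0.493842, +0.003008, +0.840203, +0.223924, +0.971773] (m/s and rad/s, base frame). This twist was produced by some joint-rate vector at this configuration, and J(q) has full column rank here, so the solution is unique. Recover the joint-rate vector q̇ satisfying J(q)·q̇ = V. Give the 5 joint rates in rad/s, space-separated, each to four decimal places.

0.0280 0.9370 -0.9100 -0.0460 0.0430

o_n = [0.7302, -0.7914, 0.0299]
J₁: ẑ×o_n = [0.7914, 0.7302, -0.0000], ω = ẑ
J2: z=[0.0000, 0.0000, 1.0000] o=[0.4748, -0.4585, 0.0000] → [0.3329, 0.2555, -0.0000, 0.0000, 0.0000, 1.0000]
J3: z=[-0.9511, -0.3090, 0.0000] o=[0.5984, -0.8389, 0.2800] → [0.0773, -0.2378, -0.0044, -0.9511, -0.3090, 0.0000]
J4: z=[-0.2885, 0.8879, -0.3584] o=[0.5618, -0.7264, 0.5881] → [-0.5189, -0.2214, -0.1308, -0.2885, 0.8879, -0.3584]
J5: z=[-0.8960, -0.3823, -0.2259] o=[0.8319, -0.9312, -0.1366] → [-0.0321, 0.1722, -0.1641, -0.8960, -0.3823, -0.2259]
q̇ = J⁺·V = [0.0280, 0.9370, -0.9100, -0.0460, 0.0430]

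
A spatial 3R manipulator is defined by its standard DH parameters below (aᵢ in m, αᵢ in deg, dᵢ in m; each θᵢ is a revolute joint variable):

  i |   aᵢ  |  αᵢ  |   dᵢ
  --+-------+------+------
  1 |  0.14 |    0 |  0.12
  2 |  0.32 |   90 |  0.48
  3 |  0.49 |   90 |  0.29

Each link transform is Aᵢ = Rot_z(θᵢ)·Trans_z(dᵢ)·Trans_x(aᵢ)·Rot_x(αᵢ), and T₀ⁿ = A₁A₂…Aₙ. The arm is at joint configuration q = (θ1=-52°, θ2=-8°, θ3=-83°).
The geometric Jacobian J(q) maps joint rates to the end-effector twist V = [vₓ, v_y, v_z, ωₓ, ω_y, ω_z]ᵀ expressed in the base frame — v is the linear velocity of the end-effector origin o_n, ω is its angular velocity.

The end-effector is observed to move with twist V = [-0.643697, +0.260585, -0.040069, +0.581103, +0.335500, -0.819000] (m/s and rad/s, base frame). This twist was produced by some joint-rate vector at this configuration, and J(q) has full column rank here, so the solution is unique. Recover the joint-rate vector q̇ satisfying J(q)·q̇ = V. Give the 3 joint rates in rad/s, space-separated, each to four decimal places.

-0.8380 0.0190 -0.6710

o_n = [0.0249, -0.5842, 0.1137]
J₁: ẑ×o_n = [0.5842, 0.0249, -0.0000], ω = ẑ
J2: z=[0.0000, 0.0000, 1.0000] o=[0.0862, -0.1103, 0.1200] → [0.4738, -0.0613, 0.0000, 0.0000, 0.0000, 1.0000]
J3: z=[-0.8660, -0.5000, 0.0000] o=[0.2462, -0.3874, 0.6000] → [0.2432, -0.4212, 0.0597, -0.8660, -0.5000, 0.0000]
q̇ = J⁺·V = [-0.8380, 0.0190, -0.6710]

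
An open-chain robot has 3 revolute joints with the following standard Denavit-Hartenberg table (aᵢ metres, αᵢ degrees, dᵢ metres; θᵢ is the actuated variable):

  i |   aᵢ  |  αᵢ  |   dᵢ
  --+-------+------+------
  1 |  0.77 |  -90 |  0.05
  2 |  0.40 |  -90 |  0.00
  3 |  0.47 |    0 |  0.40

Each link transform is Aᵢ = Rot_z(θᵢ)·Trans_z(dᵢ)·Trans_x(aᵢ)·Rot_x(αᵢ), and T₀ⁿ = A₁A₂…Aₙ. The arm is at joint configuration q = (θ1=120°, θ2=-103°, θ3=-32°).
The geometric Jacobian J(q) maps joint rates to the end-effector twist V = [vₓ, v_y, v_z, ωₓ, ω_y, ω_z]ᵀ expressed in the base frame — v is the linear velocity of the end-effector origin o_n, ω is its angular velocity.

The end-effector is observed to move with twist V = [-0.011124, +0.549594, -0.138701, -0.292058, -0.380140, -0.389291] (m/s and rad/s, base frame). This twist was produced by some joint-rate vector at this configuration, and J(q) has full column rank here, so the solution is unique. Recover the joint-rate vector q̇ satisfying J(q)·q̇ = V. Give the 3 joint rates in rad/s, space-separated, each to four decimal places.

o_n = [-0.7057, 0.7243, 0.9181]
J₁: ẑ×o_n = [-0.7243, -0.7057, 0.0000], ω = ẑ
J2: z=[-0.8660, -0.5000, 0.0000] o=[-0.3850, 0.6668, 0.0500] → [-0.4340, 0.7518, -0.2101, -0.8660, -0.5000, 0.0000]
J3: z=[-0.4872, 0.8438, 0.2250] o=[-0.3400, 0.5889, 0.4397] → [0.3732, 0.1508, 0.2427, -0.4872, 0.8438, 0.2250]
q̇ = J⁺·V = [-0.3470, 0.4430, -0.1880]

-0.3470 0.4430 -0.1880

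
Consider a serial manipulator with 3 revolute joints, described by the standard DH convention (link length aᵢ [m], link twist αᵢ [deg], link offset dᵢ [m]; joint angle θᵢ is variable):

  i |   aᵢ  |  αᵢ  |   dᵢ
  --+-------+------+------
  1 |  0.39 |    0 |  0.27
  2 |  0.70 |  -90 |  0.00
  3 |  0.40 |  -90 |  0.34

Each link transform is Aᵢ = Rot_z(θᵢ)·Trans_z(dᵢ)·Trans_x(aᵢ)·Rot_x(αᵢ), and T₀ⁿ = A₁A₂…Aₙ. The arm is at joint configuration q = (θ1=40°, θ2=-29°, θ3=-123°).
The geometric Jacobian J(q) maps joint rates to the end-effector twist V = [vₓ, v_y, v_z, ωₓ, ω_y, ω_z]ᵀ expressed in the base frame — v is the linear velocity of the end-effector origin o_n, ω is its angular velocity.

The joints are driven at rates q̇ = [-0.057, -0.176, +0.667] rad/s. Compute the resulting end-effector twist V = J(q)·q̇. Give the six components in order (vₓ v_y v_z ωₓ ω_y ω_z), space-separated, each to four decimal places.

0.3331 -0.0695 0.1453 -0.1273 0.6547 -0.2330

o_n = [0.7072, 0.6764, 0.6055]
J₁: ẑ×o_n = [-0.6764, 0.7072, 0.0000], ω = ẑ
J2: z=[0.0000, 0.0000, 1.0000] o=[0.2988, 0.2507, 0.2700] → [-0.4258, 0.4084, 0.0000, 0.0000, 0.0000, 1.0000]
J3: z=[-0.1908, 0.9816, 0.0000] o=[0.9859, 0.3843, 0.2700] → [0.3293, 0.0640, 0.2179, -0.1908, 0.9816, 0.0000]
V = J·q̇ = [0.3331, -0.0695, 0.1453, -0.1273, 0.6547, -0.2330]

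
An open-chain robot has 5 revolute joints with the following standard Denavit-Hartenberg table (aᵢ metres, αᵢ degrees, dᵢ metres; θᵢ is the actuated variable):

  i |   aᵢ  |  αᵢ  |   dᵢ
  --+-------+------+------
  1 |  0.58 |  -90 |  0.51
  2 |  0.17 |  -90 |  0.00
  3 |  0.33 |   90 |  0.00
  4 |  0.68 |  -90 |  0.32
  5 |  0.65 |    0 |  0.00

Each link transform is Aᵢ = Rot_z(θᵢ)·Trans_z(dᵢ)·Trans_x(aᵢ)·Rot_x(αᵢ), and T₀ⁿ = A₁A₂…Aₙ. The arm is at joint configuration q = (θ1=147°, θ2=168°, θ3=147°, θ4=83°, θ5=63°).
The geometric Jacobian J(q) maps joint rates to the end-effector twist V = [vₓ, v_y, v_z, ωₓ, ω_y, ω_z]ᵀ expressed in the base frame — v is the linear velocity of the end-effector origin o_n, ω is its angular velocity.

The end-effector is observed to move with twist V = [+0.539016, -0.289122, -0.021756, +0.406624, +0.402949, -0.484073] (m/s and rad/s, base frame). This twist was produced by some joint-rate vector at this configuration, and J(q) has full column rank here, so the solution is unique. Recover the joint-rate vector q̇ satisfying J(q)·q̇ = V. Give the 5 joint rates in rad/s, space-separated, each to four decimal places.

o_n = [-0.5880, 0.4142, 1.5289]
J₁: ẑ×o_n = [-0.4142, -0.5880, 0.0000], ω = ẑ
J2: z=[-0.5446, -0.8387, 0.0000] o=[-0.4864, 0.3159, 0.5100] → [-0.8546, 0.5550, -0.1388, -0.5446, -0.8387, 0.0000]
J3: z=[0.1744, -0.1132, 0.9781] o=[-0.3470, 0.2253, 0.4747] → [-0.3041, -0.4196, 0.0056, 0.1744, -0.1132, 0.9781]
J4: z=[0.9036, 0.4132, -0.1132] o=[-0.4761, 0.5235, 0.5322] → [0.3995, -0.8879, -0.0525, 0.9036, 0.4132, -0.1132]
J5: z=[0.4097, -0.9106, -0.0539] o=[-0.1017, 0.6542, 1.1706] → [-0.3392, -0.1206, -0.5412, 0.4097, -0.9106, -0.0539]
q̇ = J⁺·V = [0.0800, -0.3980, -0.5400, 0.2640, 0.1110]

0.0800 -0.3980 -0.5400 0.2640 0.1110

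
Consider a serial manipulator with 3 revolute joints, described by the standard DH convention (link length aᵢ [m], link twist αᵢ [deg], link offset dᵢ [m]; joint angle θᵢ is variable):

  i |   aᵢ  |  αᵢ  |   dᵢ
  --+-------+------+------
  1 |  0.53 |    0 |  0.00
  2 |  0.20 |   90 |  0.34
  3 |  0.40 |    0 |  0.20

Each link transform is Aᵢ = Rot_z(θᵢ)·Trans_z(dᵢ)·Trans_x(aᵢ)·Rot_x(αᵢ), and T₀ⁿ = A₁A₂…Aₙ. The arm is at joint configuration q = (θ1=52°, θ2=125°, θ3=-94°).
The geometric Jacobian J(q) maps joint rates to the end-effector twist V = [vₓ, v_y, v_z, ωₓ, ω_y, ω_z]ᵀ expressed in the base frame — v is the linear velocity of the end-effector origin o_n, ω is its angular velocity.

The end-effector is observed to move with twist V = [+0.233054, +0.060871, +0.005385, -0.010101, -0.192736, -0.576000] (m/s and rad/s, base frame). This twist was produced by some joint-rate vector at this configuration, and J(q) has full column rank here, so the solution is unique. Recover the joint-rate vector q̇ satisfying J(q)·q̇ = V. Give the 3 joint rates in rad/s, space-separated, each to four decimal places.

-0.0860 -0.4900 -0.1930

o_n = [0.1649, 0.6264, -0.0590]
J₁: ẑ×o_n = [-0.6264, 0.1649, 0.0000], ω = ẑ
J2: z=[0.0000, 0.0000, 1.0000] o=[0.3263, 0.4176, 0.0000] → [-0.2087, -0.1614, 0.0000, 0.0000, 0.0000, 1.0000]
J3: z=[0.0523, 0.9986, 0.0000] o=[0.1266, 0.4281, 0.3400] → [-0.3985, 0.0209, -0.0279, 0.0523, 0.9986, 0.0000]
q̇ = J⁺·V = [-0.0860, -0.4900, -0.1930]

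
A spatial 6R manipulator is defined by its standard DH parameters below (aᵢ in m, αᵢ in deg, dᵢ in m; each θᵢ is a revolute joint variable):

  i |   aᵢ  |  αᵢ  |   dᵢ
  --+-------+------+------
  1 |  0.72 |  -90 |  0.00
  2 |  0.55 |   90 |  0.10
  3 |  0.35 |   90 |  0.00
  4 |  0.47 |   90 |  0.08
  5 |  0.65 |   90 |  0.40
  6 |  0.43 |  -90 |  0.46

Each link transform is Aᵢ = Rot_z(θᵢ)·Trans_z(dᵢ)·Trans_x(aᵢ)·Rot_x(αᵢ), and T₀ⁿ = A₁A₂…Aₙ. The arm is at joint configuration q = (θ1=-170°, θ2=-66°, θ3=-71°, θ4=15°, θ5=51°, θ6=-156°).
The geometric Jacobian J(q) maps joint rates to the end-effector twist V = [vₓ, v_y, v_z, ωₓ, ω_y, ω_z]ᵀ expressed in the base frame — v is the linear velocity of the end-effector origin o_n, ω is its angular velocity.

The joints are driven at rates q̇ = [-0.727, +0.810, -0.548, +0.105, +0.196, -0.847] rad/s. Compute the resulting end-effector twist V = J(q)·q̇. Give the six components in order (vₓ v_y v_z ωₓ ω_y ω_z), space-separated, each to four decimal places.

-0.0107 1.0611 -1.0271 -0.2980 -1.2259 -1.8213

o_n = [-1.2821, 0.9787, 0.9321]
J₁: ẑ×o_n = [-0.9787, -1.2821, 0.0000], ω = ẑ
J2: z=[0.1736, -0.9848, 0.0000] o=[-0.7091, -0.1250, 0.0000] → [-0.9180, -0.1619, -0.3727, 0.1736, -0.9848, 0.0000]
J3: z=[0.8997, 0.1586, 0.4067] o=[-0.9120, -0.2624, 0.5025] → [-0.4366, -0.5371, 1.1752, 0.8997, 0.1586, 0.4067]
J4: z=[0.3222, 0.3874, -0.8638] o=[-1.0151, 0.0555, 0.6065] → [0.9235, 0.1258, 0.4009, 0.3222, 0.3874, -0.8638]
J5: z=[-0.9453, 0.0818, -0.3159] o=[-1.0136, 0.5181, 0.7219] → [0.1627, 0.2835, -0.4134, -0.9453, 0.0818, -0.3159]
J6: z=[-0.2430, 0.4698, 0.8487] o=[-1.2501, 1.1221, 0.3198] → [0.4094, 0.1216, 0.0499, -0.2430, 0.4698, 0.8487]
V = J·q̇ = [-0.0107, 1.0611, -1.0271, -0.2980, -1.2259, -1.8213]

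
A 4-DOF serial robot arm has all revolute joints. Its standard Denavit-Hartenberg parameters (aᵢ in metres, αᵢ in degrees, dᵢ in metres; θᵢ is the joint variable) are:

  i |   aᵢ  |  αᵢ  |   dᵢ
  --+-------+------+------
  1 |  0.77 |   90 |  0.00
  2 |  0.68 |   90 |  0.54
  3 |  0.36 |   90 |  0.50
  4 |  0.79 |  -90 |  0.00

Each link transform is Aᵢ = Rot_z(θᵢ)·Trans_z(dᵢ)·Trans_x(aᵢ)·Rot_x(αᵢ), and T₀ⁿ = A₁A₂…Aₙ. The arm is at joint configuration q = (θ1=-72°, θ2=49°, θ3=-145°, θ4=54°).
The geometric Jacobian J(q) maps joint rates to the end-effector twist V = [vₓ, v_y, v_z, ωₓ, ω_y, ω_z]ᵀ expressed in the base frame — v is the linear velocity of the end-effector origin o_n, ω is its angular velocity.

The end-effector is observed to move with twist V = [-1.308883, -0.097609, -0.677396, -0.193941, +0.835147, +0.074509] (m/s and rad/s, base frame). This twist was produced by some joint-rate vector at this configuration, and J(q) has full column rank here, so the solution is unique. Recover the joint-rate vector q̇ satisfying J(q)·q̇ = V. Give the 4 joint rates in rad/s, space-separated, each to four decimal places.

o_n = [0.4407, -1.5737, -0.7438]
J₁: ẑ×o_n = [1.5737, 0.4407, -0.0000], ω = ẑ
J2: z=[-0.9511, -0.3090, 0.0000] o=[0.2379, -0.7323, 0.0000] → [0.2298, -0.7074, 0.8628, -0.9511, -0.3090, 0.0000]
J3: z=[0.2332, -0.7178, -0.6561] o=[-0.1378, -1.3235, 0.5132] → [0.7381, -0.0864, 0.3568, 0.2332, -0.7178, -0.6561]
J4: z=[-0.8953, 0.1048, -0.4329] o=[0.1154, -1.4345, -0.0374] → [-0.1342, -0.7732, 0.0905, -0.8953, 0.1048, -0.4329]
q̇ = J⁺·V = [-0.3040, -0.4660, -0.8930, 0.4790]

-0.3040 -0.4660 -0.8930 0.4790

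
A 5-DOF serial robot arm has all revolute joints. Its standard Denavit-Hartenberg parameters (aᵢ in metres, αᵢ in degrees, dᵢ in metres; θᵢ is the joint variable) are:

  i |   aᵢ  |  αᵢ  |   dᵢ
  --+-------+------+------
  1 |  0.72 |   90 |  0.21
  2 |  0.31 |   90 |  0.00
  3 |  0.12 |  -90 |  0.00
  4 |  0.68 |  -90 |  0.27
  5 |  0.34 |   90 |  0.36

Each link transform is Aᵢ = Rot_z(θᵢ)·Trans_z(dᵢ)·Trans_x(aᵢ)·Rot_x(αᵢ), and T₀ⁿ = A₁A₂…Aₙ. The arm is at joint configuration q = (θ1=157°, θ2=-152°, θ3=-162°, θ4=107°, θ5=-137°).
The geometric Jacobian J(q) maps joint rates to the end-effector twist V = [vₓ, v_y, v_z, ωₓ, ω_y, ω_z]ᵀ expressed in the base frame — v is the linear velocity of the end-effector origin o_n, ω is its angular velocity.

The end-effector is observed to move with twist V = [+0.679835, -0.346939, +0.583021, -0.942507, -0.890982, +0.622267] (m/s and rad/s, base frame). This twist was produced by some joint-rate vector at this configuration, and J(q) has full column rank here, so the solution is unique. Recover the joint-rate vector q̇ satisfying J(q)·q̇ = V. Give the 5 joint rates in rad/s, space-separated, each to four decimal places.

0.8510 -0.2920 -0.2590 0.7440 -0.6390

o_n = [-0.2909, -0.2774, -0.4361]
J₁: ẑ×o_n = [0.2774, -0.2909, 0.0000], ω = ẑ
J2: z=[0.3907, 0.9205, 0.0000] o=[-0.6628, 0.2813, 0.2100] → [-0.5947, 0.2524, -0.5606, 0.3907, 0.9205, 0.0000]
J3: z=[0.4322, -0.1834, 0.8829] o=[-0.4108, 0.1744, 0.0645] → [0.4907, 0.3222, -0.1733, 0.4322, -0.1834, 0.8829]
J4: z=[-0.1205, -0.9821, -0.1451] o=[-0.5181, 0.1796, 0.1180] → [0.4779, -0.0997, 0.2781, -0.1205, -0.9821, -0.1451]
J5: z=[0.9810, -0.0954, -0.1688] o=[-0.6539, 0.0251, -0.5841] → [-0.0652, -0.2065, -0.2621, 0.9810, -0.0954, -0.1688]
q̇ = J⁺·V = [0.8510, -0.2920, -0.2590, 0.7440, -0.6390]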